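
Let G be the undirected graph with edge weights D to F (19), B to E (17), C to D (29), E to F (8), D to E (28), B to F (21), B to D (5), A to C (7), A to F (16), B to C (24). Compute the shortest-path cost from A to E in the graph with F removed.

A few of the A→E routes:
A - C - B - D - E: 7 + 24 + 5 + 28 = 64
A - C - D - B - E: 7 + 29 + 5 + 17 = 58
A - C - B - E: 7 + 24 + 17 = 48
Shortest: 48.

48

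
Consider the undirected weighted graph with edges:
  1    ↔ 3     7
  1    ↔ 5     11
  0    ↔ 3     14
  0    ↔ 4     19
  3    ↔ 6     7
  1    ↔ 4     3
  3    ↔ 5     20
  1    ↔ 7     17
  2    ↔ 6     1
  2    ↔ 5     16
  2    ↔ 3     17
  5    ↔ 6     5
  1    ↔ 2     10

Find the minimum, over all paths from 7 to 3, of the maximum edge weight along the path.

A few of the 7→3 routes:
7→1→5→6→3: max(17, 11, 5, 7) = 17
7→1→5→6→2→3: max(17, 11, 5, 1, 17) = 17
7→1→5→2→3: max(17, 11, 16, 17) = 17
7→1→5→2→6→3: max(17, 11, 16, 1, 7) = 17
Smallest bottleneck: 17.

17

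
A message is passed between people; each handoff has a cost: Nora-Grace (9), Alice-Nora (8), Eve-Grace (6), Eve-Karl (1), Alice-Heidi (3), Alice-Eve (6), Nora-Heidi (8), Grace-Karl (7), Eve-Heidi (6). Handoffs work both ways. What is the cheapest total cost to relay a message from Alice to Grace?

12

A few of the Alice→Grace routes:
Alice -> Nora -> Grace: 8 + 9 = 17
Alice -> Eve -> Grace: 6 + 6 = 12
Alice -> Eve -> Karl -> Grace: 6 + 1 + 7 = 14
Alice -> Heidi -> Eve -> Grace: 3 + 6 + 6 = 15
Shortest: 12.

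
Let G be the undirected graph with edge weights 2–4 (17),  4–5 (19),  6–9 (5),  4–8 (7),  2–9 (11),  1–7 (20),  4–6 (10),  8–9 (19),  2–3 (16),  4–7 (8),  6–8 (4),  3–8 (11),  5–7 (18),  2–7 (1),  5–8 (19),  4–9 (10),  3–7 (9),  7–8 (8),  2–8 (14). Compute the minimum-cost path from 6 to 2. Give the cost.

13

Checking several routes:
6 -> 8 -> 4 -> 7 -> 2: 4 + 7 + 8 + 1 = 20
6 -> 8 -> 2: 4 + 14 = 18
6 -> 4 -> 7 -> 2: 10 + 8 + 1 = 19
6 -> 9 -> 2: 5 + 11 = 16
6 -> 8 -> 7 -> 2: 4 + 8 + 1 = 13
The minimum is 13.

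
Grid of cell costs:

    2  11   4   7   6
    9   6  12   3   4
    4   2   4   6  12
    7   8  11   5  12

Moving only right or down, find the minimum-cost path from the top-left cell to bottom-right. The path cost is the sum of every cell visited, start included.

44

Cheapest: [0,0]→[1,0]→[2,0]→[2,1]→[2,2]→[2,3]→[3,3]→[3,4]
  2 + 9 + 4 + 2 + 4 + 6 + 5 + 12 = 44
(Top row then right column would cost 58.)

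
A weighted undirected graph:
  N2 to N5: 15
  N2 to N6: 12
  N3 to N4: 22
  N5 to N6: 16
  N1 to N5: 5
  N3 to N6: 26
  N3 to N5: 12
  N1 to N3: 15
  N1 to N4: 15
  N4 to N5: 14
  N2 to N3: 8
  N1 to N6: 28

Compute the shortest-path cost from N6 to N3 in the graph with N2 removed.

Checking several routes:
N6-N3: 26
N6-N5-N3: 16 + 12 = 28
N6-N5-N1-N3: 16 + 5 + 15 = 36
N6-N1-N3: 28 + 15 = 43
The minimum is 26.

26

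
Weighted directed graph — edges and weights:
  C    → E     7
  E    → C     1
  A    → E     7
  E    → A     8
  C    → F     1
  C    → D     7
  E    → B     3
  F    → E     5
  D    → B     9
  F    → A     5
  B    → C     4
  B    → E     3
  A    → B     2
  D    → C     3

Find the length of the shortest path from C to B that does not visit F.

10

Routes from C to B avoiding F:
C -> E -> A -> B: 7 + 8 + 2 = 17
C -> E -> B: 7 + 3 = 10
C -> D -> B: 7 + 9 = 16
The minimum is 10.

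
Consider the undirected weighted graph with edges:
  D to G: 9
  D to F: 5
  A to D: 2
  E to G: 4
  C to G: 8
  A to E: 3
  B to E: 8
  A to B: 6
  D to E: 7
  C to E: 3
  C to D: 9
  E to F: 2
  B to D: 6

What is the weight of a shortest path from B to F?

10

Comparing a few candidate routes:
B -> D -> F: 6 + 5 = 11
B -> E -> F: 8 + 2 = 10
B -> A -> E -> F: 6 + 3 + 2 = 11
B -> A -> D -> F: 6 + 2 + 5 = 13
Shortest: 10.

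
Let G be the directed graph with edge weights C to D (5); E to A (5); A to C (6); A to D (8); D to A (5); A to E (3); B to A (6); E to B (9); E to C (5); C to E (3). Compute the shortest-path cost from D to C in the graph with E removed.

Paths from D to C avoiding E:
D-A-C: 5 + 6 = 11
The minimum is 11.

11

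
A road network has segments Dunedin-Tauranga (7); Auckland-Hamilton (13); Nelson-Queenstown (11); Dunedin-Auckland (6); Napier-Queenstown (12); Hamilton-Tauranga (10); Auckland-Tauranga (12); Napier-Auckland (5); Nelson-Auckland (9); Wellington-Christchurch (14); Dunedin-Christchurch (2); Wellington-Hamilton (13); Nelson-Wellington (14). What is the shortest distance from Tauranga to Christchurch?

Checking several routes:
Tauranga → Hamilton → Wellington → Christchurch: 10 + 13 + 14 = 37
Tauranga → Dunedin → Christchurch: 7 + 2 = 9
Tauranga → Hamilton → Auckland → Dunedin → Christchurch: 10 + 13 + 6 + 2 = 31
Tauranga → Auckland → Dunedin → Christchurch: 12 + 6 + 2 = 20
The minimum is 9 km.

9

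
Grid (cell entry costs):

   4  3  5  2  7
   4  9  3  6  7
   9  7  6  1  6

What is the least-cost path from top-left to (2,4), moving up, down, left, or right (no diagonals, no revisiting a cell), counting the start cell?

Take r0c0 → r0c1 → r0c2 → r0c3 → r1c3 → r2c3 → r2c4 for a total of 4 + 3 + 5 + 2 + 6 + 1 + 6 = 27.

27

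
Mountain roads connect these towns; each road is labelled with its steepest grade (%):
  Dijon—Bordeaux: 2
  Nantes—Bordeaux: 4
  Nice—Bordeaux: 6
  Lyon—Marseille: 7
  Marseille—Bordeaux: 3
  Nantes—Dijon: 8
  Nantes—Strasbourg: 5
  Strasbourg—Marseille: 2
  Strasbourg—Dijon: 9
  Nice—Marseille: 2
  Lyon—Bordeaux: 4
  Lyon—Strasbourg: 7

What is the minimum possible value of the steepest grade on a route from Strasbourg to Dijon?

A few of the Strasbourg→Dijon routes:
Strasbourg -> Marseille -> Bordeaux -> Dijon: max(2, 3, 2) = 3
Strasbourg -> Nantes -> Bordeaux -> Dijon: max(5, 4, 2) = 5
Strasbourg -> Marseille -> Nice -> Bordeaux -> Dijon: max(2, 2, 6, 2) = 6
Smallest bottleneck: 3%.

3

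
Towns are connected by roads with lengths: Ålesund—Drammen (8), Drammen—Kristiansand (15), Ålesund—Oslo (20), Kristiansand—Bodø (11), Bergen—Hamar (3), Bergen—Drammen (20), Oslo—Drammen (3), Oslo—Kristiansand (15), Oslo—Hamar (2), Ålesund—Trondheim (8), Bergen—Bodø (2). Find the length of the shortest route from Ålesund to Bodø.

18

Checking several routes:
Ålesund-Drammen-Oslo-Hamar-Bergen-Bodø: 8 + 3 + 2 + 3 + 2 = 18
Ålesund-Drammen-Kristiansand-Bodø: 8 + 15 + 11 = 34
Ålesund-Oslo-Drammen-Bergen-Bodø: 20 + 3 + 20 + 2 = 45
Ålesund-Oslo-Hamar-Bergen-Bodø: 20 + 2 + 3 + 2 = 27
Ålesund-Drammen-Bergen-Bodø: 8 + 20 + 2 = 30
Ålesund-Drammen-Oslo-Kristiansand-Bodø: 8 + 3 + 15 + 11 = 37
Best route has total 18.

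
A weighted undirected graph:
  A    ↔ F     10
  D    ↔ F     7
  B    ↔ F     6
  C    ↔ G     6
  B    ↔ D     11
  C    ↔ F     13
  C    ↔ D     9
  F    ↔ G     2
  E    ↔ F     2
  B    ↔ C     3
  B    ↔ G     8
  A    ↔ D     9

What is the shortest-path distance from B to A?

16

Checking several routes:
B-C-D-A: 3 + 9 + 9 = 21
B-D-A: 11 + 9 = 20
B-F-D-A: 6 + 7 + 9 = 22
B-C-G-F-A: 3 + 6 + 2 + 10 = 21
B-G-F-A: 8 + 2 + 10 = 20
B-F-A: 6 + 10 = 16
Shortest: 16.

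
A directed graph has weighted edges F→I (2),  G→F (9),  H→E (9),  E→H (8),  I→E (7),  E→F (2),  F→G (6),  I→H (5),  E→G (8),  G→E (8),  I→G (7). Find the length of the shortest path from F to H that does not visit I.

Routes from F to H avoiding I:
F→G→E→H: 6 + 8 + 8 = 22
The minimum is 22.

22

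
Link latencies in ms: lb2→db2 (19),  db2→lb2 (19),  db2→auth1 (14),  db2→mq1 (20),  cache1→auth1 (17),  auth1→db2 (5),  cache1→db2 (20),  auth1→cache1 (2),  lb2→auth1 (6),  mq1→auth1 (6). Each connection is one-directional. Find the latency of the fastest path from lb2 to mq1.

Candidate routes:
lb2 → db2 → mq1: 19 + 20 = 39
lb2 → auth1 → db2 → mq1: 6 + 5 + 20 = 31
lb2 → auth1 → cache1 → db2 → mq1: 6 + 2 + 20 + 20 = 48
Best route has total 31 ms.

31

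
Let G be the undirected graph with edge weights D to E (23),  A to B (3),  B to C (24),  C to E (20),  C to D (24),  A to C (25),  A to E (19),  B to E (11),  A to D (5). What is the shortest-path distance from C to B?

24

Some routes from C to B:
C→D→A→B: 24 + 5 + 3 = 32
C→A→B: 25 + 3 = 28
C→E→B: 20 + 11 = 31
C→B: 24
C→E→A→B: 20 + 19 + 3 = 42
The minimum is 24.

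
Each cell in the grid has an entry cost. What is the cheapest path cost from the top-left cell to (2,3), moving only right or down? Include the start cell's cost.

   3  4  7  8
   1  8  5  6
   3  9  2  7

25

Take r0c0 -> r1c0 -> r2c0 -> r2c1 -> r2c2 -> r2c3 for a total of 3 + 1 + 3 + 9 + 2 + 7 = 25.
(Top row then right column would cost 35.)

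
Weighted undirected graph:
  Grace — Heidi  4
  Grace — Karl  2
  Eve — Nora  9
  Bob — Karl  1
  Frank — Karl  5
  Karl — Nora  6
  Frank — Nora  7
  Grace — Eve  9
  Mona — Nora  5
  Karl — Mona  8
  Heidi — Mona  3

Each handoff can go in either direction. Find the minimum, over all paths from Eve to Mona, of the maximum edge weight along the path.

9

Checking several routes:
Eve → Nora → Karl → Mona: max(9, 6, 8) = 9
Eve → Nora → Frank → Karl → Mona: max(9, 7, 5, 8) = 9
Eve → Nora → Karl → Grace → Heidi → Mona: max(9, 6, 2, 4, 3) = 9
Eve → Nora → Mona: max(9, 5) = 9
Eve → Grace → Karl → Mona: max(9, 2, 8) = 9
Eve → Nora → Frank → Karl → Grace → Heidi → Mona: max(9, 7, 5, 2, 4, 3) = 9
Best route has worst link 9.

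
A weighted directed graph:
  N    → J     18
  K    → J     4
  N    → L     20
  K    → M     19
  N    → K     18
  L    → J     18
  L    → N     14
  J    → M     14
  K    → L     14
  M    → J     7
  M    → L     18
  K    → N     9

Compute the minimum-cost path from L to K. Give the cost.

32

Candidate routes:
L→N→K: 14 + 18 = 32
Shortest: 32.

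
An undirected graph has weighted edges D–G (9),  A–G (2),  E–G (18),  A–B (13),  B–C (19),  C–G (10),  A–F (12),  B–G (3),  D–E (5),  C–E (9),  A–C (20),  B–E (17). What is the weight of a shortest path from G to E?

14

Some routes from G to E:
G→E: 18
G→B→E: 3 + 17 = 20
G→D→E: 9 + 5 = 14
G→B→C→E: 3 + 19 + 9 = 31
G→C→E: 10 + 9 = 19
The minimum is 14.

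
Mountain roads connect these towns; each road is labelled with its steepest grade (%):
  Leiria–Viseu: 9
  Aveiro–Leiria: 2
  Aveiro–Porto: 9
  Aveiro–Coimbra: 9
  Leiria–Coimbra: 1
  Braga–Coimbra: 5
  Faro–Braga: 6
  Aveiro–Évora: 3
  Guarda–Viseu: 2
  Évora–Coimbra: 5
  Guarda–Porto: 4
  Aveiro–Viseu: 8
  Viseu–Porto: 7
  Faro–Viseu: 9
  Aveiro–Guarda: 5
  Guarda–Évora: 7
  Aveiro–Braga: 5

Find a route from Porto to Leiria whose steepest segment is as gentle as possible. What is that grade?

Comparing a few candidate routes:
Porto→Guarda→Aveiro→Évora→Coimbra→Leiria: max(4, 5, 3, 5, 1) = 5
Porto→Guarda→Évora→Coimbra→Leiria: max(4, 7, 5, 1) = 7
Porto→Guarda→Évora→Aveiro→Leiria: max(4, 7, 3, 2) = 7
Porto→Guarda→Évora→Coimbra→Braga→Aveiro→Leiria: max(4, 7, 5, 5, 5, 2) = 7
Porto→Guarda→Aveiro→Leiria: max(4, 5, 2) = 5
Porto→Guarda→Aveiro→Braga→Coimbra→Leiria: max(4, 5, 5, 5, 1) = 5
Smallest bottleneck: 5%.

5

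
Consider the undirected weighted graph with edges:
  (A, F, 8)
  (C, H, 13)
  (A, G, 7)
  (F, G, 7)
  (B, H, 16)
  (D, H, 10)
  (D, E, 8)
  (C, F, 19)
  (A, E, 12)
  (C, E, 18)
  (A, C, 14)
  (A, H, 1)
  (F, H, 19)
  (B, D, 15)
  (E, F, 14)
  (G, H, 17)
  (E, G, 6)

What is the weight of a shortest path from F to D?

19

A few of the F→D routes:
F→G→E→D: 7 + 6 + 8 = 21
F→E→D: 14 + 8 = 22
F→A→H→D: 8 + 1 + 10 = 19
Shortest: 19.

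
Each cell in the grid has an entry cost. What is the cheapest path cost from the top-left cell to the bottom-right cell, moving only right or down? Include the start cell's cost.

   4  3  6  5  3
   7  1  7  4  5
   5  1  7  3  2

21

Path [0,0] → [0,1] → [1,1] → [2,1] → [2,2] → [2,3] → [2,4]: 4 + 3 + 1 + 1 + 7 + 3 + 2 = 21.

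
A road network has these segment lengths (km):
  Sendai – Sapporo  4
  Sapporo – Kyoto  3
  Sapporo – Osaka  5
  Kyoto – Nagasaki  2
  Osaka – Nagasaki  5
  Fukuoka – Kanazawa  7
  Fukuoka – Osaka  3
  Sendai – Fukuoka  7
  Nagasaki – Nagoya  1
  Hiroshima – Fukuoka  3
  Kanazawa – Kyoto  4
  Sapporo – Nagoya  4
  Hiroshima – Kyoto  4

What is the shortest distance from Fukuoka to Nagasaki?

A few of the Fukuoka→Nagasaki routes:
Fukuoka - Osaka - Sapporo - Nagoya - Nagasaki: 3 + 5 + 4 + 1 = 13
Fukuoka - Kanazawa - Kyoto - Nagasaki: 7 + 4 + 2 = 13
Fukuoka - Osaka - Nagasaki: 3 + 5 = 8
Fukuoka - Hiroshima - Kyoto - Nagasaki: 3 + 4 + 2 = 9
Best route has total 8 km.

8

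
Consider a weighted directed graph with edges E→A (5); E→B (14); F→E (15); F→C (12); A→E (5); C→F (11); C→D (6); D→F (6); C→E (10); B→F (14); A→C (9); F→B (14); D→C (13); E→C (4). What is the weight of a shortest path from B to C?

Candidate routes:
B - F - E - C: 14 + 15 + 4 = 33
B - F - E - A - C: 14 + 15 + 5 + 9 = 43
B - F - C: 14 + 12 = 26
Shortest: 26.

26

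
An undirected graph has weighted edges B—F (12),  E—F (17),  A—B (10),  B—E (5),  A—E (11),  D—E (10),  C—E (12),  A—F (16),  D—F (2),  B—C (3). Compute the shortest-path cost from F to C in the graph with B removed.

Routes from F to C avoiding B:
F-D-E-C: 2 + 10 + 12 = 24
F-A-E-C: 16 + 11 + 12 = 39
F-E-C: 17 + 12 = 29
Best route has total 24.

24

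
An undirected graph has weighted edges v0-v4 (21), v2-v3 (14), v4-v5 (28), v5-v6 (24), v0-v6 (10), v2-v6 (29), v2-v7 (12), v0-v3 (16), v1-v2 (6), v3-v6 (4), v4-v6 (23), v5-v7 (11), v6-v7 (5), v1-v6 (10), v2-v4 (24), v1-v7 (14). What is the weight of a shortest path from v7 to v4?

A few of the v7→v4 routes:
v7 -> v1 -> v2 -> v4: 14 + 6 + 24 = 44
v7 -> v2 -> v4: 12 + 24 = 36
v7 -> v5 -> v4: 11 + 28 = 39
v7 -> v6 -> v0 -> v4: 5 + 10 + 21 = 36
v7 -> v6 -> v4: 5 + 23 = 28
Best route has total 28.

28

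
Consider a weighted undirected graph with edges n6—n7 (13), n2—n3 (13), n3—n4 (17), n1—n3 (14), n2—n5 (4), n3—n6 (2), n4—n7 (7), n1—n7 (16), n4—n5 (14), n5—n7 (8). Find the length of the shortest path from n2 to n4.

A few of the n2→n4 routes:
n2-n3-n4: 13 + 17 = 30
n2-n5-n7-n4: 4 + 8 + 7 = 19
n2-n5-n4: 4 + 14 = 18
n2-n5-n7-n6-n3-n4: 4 + 8 + 13 + 2 + 17 = 44
n2-n3-n6-n7-n4: 13 + 2 + 13 + 7 = 35
The minimum is 18.

18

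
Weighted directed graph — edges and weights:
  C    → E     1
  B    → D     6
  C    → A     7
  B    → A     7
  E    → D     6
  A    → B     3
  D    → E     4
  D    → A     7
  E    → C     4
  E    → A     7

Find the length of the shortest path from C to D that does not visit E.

Paths from C to D avoiding E:
C-A-B-D: 7 + 3 + 6 = 16
Best route has total 16.

16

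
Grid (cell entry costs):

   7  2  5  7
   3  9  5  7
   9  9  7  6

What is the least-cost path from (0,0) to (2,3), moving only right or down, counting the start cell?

One optimal route is (0,0)→(0,1)→(0,2)→(1,2)→(1,3)→(2,3).
Its cost is 7 + 2 + 5 + 5 + 7 + 6 = 32.
(Top row then right column would cost 34.)

32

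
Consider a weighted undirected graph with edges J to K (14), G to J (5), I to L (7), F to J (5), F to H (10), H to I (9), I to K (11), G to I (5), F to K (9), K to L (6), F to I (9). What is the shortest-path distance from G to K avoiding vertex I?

19

Candidate routes:
G→J→F→K: 5 + 5 + 9 = 19
G→J→K: 5 + 14 = 19
The minimum is 19.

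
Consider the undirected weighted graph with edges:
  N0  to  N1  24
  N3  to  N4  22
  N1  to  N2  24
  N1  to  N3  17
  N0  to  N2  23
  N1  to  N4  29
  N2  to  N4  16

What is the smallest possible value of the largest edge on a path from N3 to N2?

22

Some routes from N3 to N2:
N3→N1→N0→N2: max(17, 24, 23) = 24
N3→N4→N2: max(22, 16) = 22
N3→N4→N1→N2: max(22, 29, 24) = 29
N3→N1→N2: max(17, 24) = 24
Smallest bottleneck: 22.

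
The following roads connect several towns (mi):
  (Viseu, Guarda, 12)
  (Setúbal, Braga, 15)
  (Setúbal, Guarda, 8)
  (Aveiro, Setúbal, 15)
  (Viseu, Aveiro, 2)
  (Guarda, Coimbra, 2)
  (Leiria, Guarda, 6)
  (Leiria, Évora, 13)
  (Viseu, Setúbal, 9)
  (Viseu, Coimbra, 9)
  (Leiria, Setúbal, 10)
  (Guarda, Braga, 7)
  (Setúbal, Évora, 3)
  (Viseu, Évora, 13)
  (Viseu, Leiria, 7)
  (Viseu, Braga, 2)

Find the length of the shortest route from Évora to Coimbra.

13

A few of the Évora→Coimbra routes:
Évora → Leiria → Guarda → Coimbra: 13 + 6 + 2 = 21
Évora → Setúbal → Viseu → Coimbra: 3 + 9 + 9 = 21
Évora → Viseu → Coimbra: 13 + 9 = 22
Évora → Setúbal → Guarda → Coimbra: 3 + 8 + 2 = 13
Évora → Setúbal → Leiria → Guarda → Coimbra: 3 + 10 + 6 + 2 = 21
Évora → Setúbal → Viseu → Braga → Guarda → Coimbra: 3 + 9 + 2 + 7 + 2 = 23
Shortest: 13 mi.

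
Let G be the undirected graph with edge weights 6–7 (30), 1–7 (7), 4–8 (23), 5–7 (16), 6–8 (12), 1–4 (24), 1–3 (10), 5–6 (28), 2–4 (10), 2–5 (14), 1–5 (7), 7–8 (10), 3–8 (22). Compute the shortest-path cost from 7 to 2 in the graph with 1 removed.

Checking several routes:
7→5→2: 16 + 14 = 30
7→8→6→5→2: 10 + 12 + 28 + 14 = 64
7→8→4→2: 10 + 23 + 10 = 43
The minimum is 30.

30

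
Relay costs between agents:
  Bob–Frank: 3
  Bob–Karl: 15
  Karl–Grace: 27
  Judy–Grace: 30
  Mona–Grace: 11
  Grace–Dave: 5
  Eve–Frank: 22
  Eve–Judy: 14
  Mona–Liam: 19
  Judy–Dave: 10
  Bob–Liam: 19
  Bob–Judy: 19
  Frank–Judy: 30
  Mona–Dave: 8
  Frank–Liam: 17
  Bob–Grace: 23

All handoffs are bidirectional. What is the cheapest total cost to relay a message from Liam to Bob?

19

Some routes from Liam to Bob:
Liam - Mona - Grace - Bob: 19 + 11 + 23 = 53
Liam - Mona - Grace - Dave - Judy - Bob: 19 + 11 + 5 + 10 + 19 = 64
Liam - Bob: 19
Liam - Mona - Dave - Judy - Bob: 19 + 8 + 10 + 19 = 56
Liam - Mona - Dave - Grace - Bob: 19 + 8 + 5 + 23 = 55
Liam - Frank - Bob: 17 + 3 = 20
Best route has total 19.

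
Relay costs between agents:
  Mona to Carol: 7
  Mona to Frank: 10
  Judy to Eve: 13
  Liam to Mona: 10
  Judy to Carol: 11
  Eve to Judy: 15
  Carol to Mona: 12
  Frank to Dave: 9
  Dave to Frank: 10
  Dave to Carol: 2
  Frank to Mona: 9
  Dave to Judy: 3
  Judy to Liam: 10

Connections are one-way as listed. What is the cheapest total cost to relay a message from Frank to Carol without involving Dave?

Candidate routes:
Frank -> Mona -> Carol: 9 + 7 = 16
The minimum is 16.

16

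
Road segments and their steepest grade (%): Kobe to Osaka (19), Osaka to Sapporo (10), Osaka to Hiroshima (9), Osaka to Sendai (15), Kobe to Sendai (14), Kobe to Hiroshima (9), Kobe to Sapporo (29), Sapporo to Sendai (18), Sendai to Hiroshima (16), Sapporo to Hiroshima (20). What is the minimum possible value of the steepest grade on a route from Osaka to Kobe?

9

Checking several routes:
Osaka-Sapporo-Sendai-Hiroshima-Kobe: max(10, 18, 16, 9) = 18
Osaka-Hiroshima-Sendai-Kobe: max(9, 16, 14) = 16
Osaka-Sendai-Hiroshima-Kobe: max(15, 16, 9) = 16
Osaka-Hiroshima-Kobe: max(9, 9) = 9
Osaka-Sendai-Kobe: max(15, 14) = 15
Smallest bottleneck: 9%.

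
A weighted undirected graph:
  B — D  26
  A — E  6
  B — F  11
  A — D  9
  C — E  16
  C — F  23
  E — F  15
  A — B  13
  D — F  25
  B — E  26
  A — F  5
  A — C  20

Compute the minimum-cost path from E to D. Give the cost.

15

Checking several routes:
E -> A -> F -> D: 6 + 5 + 25 = 36
E -> A -> D: 6 + 9 = 15
E -> F -> D: 15 + 25 = 40
E -> F -> A -> D: 15 + 5 + 9 = 29
Best route has total 15.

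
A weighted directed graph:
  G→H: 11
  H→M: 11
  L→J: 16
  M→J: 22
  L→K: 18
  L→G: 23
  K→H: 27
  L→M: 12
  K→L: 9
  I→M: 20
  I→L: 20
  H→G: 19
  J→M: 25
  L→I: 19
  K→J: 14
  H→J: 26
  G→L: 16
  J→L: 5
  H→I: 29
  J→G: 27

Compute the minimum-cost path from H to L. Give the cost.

31

Checking several routes:
H→I→L: 29 + 20 = 49
H→M→J→L: 11 + 22 + 5 = 38
H→J→L: 26 + 5 = 31
H→G→L: 19 + 16 = 35
Best route has total 31.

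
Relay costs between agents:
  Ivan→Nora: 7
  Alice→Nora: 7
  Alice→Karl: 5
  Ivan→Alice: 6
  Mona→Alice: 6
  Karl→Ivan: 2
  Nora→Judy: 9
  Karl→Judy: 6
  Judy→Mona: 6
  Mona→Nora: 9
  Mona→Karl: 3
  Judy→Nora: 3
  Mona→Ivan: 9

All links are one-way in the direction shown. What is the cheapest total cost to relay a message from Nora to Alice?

21

Candidate routes:
Nora -> Judy -> Mona -> Karl -> Ivan -> Alice: 9 + 6 + 3 + 2 + 6 = 26
Nora -> Judy -> Mona -> Ivan -> Alice: 9 + 6 + 9 + 6 = 30
Nora -> Judy -> Mona -> Alice: 9 + 6 + 6 = 21
The minimum is 21.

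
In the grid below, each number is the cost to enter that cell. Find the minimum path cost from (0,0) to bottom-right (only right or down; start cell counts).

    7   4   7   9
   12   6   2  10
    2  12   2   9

30

Path [0,0] [0,1] [1,1] [1,2] [2,2] [2,3]: 7 + 4 + 6 + 2 + 2 + 9 = 30.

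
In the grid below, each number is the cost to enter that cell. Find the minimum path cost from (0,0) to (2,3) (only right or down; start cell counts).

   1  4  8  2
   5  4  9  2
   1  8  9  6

23

Best path: [0,0] -> [0,1] -> [0,2] -> [0,3] -> [1,3] -> [2,3]
Cost: 1 + 4 + 8 + 2 + 2 + 6 = 23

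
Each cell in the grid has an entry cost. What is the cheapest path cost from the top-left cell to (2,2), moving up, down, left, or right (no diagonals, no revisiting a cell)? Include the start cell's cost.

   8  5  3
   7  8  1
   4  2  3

One optimal route is [0,0] → [0,1] → [0,2] → [1,2] → [2,2].
Its cost is 8 + 5 + 3 + 1 + 3 = 20.

20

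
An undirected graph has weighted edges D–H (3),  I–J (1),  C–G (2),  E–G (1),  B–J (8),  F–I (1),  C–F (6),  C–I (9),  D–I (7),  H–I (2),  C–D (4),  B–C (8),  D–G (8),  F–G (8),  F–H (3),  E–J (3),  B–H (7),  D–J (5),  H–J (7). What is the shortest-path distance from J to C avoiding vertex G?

Checking several routes:
J → I → F → C: 1 + 1 + 6 = 8
J → I → H → D → C: 1 + 2 + 3 + 4 = 10
J → D → C: 5 + 4 = 9
The minimum is 8.

8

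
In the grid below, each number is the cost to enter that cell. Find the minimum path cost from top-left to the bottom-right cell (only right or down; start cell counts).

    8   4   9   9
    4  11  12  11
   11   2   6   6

37

Path r0c0→r0c1→r1c1→r2c1→r2c2→r2c3: 8 + 4 + 11 + 2 + 6 + 6 = 37.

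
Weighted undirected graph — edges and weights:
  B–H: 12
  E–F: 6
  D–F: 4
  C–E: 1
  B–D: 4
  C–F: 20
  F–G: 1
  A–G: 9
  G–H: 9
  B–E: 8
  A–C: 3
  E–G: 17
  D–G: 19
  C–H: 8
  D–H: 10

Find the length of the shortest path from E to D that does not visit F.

12

A few of the E→D routes:
E-C-A-G-H-D: 1 + 3 + 9 + 9 + 10 = 32
E-B-D: 8 + 4 = 12
E-B-H-D: 8 + 12 + 10 = 30
E-C-H-D: 1 + 8 + 10 = 19
E-C-H-B-D: 1 + 8 + 12 + 4 = 25
Best route has total 12.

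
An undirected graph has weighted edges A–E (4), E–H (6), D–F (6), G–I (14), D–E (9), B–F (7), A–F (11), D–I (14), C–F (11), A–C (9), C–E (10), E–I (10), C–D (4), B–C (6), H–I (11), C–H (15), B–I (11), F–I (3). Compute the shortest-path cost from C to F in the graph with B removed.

10

Checking several routes:
C - E - D - F: 10 + 9 + 6 = 25
C - D - F: 4 + 6 = 10
C - A - F: 9 + 11 = 20
C - E - I - F: 10 + 10 + 3 = 23
C - F: 11
C - D - I - F: 4 + 14 + 3 = 21
Best route has total 10.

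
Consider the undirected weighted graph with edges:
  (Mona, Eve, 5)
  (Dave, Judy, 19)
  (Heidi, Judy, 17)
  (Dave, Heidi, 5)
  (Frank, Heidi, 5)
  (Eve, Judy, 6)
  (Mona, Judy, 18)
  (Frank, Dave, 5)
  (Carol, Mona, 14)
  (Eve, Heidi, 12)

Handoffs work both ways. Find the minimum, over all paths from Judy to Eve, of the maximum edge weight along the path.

6

A few of the Judy→Eve routes:
Judy-Heidi-Eve: max(17, 12) = 17
Judy-Mona-Eve: max(18, 5) = 18
Judy-Eve: max(6) = 6
Smallest bottleneck: 6.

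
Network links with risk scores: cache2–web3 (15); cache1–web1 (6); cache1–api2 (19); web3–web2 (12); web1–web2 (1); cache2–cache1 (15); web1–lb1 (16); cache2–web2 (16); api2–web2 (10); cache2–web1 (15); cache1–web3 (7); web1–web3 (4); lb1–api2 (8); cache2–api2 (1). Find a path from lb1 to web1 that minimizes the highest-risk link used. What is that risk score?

Checking several routes:
lb1 -> api2 -> web2 -> web1: max(8, 10, 1) = 10
lb1 -> api2 -> web2 -> web3 -> cache1 -> cache2 -> web1: max(8, 10, 12, 7, 15, 15) = 15
lb1 -> api2 -> web2 -> web3 -> cache1 -> web1: max(8, 10, 12, 7, 6) = 12
lb1 -> api2 -> web2 -> web3 -> cache2 -> cache1 -> web1: max(8, 10, 12, 15, 15, 6) = 15
lb1 -> api2 -> web2 -> web3 -> cache2 -> web1: max(8, 10, 12, 15, 15) = 15
lb1 -> api2 -> web2 -> web3 -> web1: max(8, 10, 12, 4) = 12
The minimum achievable maximum is 10.

10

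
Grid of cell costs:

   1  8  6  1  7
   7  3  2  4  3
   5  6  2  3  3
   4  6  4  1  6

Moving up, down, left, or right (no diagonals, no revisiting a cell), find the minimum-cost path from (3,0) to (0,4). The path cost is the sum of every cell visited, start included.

Cheapest: r3c0 r3c1 r3c2 r2c2 r1c2 r1c3 r0c3 r0c4
  4 + 6 + 4 + 2 + 2 + 4 + 1 + 7 = 30

30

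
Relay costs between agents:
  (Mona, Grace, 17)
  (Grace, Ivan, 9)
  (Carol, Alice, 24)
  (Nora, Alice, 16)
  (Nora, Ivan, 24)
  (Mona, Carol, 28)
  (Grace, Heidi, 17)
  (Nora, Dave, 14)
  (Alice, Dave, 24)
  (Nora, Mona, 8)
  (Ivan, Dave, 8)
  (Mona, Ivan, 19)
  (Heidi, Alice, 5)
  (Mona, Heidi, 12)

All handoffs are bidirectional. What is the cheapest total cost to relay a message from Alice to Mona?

Comparing a few candidate routes:
Alice → Nora → Mona: 16 + 8 = 24
Alice → Heidi → Grace → Mona: 5 + 17 + 17 = 39
Alice → Heidi → Mona: 5 + 12 = 17
Shortest: 17.

17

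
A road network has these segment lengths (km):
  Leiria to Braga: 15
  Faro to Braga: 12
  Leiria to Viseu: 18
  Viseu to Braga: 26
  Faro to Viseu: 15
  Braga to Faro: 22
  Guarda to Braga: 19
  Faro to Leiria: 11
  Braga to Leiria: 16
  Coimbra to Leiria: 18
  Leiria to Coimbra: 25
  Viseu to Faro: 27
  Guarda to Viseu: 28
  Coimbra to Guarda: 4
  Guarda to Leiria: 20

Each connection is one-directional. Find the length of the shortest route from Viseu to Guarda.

67

Paths from Viseu to Guarda:
Viseu-Faro-Leiria-Coimbra-Guarda: 27 + 11 + 25 + 4 = 67
Viseu-Faro-Braga-Leiria-Coimbra-Guarda: 27 + 12 + 16 + 25 + 4 = 84
Viseu-Braga-Leiria-Coimbra-Guarda: 26 + 16 + 25 + 4 = 71
Viseu-Braga-Faro-Leiria-Coimbra-Guarda: 26 + 22 + 11 + 25 + 4 = 88
Shortest: 67 km.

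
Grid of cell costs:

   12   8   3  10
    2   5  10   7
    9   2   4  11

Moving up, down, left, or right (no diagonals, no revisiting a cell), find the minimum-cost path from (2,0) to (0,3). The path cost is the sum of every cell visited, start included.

Take (2,0)→(1,0)→(1,1)→(0,1)→(0,2)→(0,3) for a total of 9 + 2 + 5 + 8 + 3 + 10 = 37.

37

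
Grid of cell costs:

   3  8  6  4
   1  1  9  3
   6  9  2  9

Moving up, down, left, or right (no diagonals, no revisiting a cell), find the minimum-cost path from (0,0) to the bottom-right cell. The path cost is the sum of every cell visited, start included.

Path r0c0 -> r1c0 -> r1c1 -> r1c2 -> r2c2 -> r2c3: 3 + 1 + 1 + 9 + 2 + 9 = 25.

25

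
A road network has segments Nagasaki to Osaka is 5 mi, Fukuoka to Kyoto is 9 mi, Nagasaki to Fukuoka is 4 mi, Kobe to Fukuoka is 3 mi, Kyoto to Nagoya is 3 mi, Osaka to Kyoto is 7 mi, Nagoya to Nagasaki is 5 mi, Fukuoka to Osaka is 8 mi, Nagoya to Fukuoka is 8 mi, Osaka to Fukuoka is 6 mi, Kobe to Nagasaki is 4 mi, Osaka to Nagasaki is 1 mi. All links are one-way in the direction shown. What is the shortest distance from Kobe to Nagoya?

Checking several routes:
Kobe-Nagasaki-Fukuoka-Kyoto-Nagoya: 4 + 4 + 9 + 3 = 20
Kobe-Nagasaki-Fukuoka-Osaka-Kyoto-Nagoya: 4 + 4 + 8 + 7 + 3 = 26
Kobe-Fukuoka-Kyoto-Nagoya: 3 + 9 + 3 = 15
Kobe-Nagasaki-Osaka-Kyoto-Nagoya: 4 + 5 + 7 + 3 = 19
Kobe-Fukuoka-Osaka-Kyoto-Nagoya: 3 + 8 + 7 + 3 = 21
Best route has total 15 mi.

15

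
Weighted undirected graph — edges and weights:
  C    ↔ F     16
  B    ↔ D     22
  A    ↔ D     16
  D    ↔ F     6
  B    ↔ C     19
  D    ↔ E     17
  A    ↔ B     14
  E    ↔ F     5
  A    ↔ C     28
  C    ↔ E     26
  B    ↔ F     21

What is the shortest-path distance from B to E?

Checking several routes:
B -> D -> E: 22 + 17 = 39
B -> F -> E: 21 + 5 = 26
B -> D -> F -> E: 22 + 6 + 5 = 33
Best route has total 26.

26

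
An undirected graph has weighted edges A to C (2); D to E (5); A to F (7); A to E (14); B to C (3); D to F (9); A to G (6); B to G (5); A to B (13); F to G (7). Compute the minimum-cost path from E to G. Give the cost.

Some routes from E to G:
E→A→G: 14 + 6 = 20
E→A→C→B→G: 14 + 2 + 3 + 5 = 24
E→D→F→A→G: 5 + 9 + 7 + 6 = 27
E→D→F→G: 5 + 9 + 7 = 21
Shortest: 20.

20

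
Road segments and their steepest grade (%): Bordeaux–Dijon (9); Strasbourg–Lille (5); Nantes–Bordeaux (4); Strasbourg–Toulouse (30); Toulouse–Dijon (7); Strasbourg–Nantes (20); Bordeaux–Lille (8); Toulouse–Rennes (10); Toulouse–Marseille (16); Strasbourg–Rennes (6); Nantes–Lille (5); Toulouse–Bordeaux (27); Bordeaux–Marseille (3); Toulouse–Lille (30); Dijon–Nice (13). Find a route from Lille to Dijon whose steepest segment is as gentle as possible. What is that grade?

Checking several routes:
Lille-Strasbourg-Rennes-Toulouse-Marseille-Bordeaux-Dijon: max(5, 6, 10, 16, 3, 9) = 16
Lille-Bordeaux-Dijon: max(8, 9) = 9
Lille-Nantes-Bordeaux-Marseille-Toulouse-Dijon: max(5, 4, 3, 16, 7) = 16
Lille-Strasbourg-Rennes-Toulouse-Dijon: max(5, 6, 10, 7) = 10
Lille-Nantes-Bordeaux-Dijon: max(5, 4, 9) = 9
Best route has worst link 9%.

9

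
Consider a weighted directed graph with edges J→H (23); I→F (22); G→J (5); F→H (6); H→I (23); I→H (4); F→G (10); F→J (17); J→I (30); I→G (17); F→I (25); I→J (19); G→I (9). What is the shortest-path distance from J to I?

30

Paths from J to I:
J -> I: 30
J -> H -> I: 23 + 23 = 46
Best route has total 30.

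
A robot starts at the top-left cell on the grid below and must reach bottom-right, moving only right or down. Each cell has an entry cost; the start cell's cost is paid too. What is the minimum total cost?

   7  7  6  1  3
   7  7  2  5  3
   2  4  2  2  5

One optimal route is (0,0)→(1,0)→(2,0)→(2,1)→(2,2)→(2,3)→(2,4).
Its cost is 7 + 7 + 2 + 4 + 2 + 2 + 5 = 29.
For comparison, the top-then-right route costs 32.

29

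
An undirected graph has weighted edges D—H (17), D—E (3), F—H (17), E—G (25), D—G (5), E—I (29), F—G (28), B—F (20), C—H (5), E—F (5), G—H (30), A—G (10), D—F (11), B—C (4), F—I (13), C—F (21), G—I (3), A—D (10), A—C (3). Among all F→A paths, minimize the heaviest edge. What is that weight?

Some routes from F to A:
F→E→D→A: max(5, 3, 10) = 10
F→D→G→A: max(11, 5, 10) = 11
F→D→A: max(11, 10) = 11
F→E→D→G→A: max(5, 3, 5, 10) = 10
Best route has worst link 10.

10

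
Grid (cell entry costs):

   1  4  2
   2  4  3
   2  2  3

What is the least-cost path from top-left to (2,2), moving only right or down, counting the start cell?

Cheapest: [0,0] → [1,0] → [2,0] → [2,1] → [2,2]
  1 + 2 + 2 + 2 + 3 = 10
(Top row then right column would cost 13.)

10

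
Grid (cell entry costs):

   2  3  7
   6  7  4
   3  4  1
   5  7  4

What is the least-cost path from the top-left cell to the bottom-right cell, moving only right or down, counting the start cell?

Best path: r0c0 → r1c0 → r2c0 → r2c1 → r2c2 → r3c2
Cost: 2 + 6 + 3 + 4 + 1 + 4 = 20

20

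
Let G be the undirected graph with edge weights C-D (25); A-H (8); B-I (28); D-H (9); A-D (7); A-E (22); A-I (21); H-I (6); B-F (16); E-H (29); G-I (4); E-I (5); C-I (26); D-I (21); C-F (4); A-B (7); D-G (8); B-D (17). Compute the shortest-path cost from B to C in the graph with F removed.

Some routes from B to C avoiding F:
B → A → D → C: 7 + 7 + 25 = 39
B → D → C: 17 + 25 = 42
B → A → H → I → C: 7 + 8 + 6 + 26 = 47
Shortest: 39.

39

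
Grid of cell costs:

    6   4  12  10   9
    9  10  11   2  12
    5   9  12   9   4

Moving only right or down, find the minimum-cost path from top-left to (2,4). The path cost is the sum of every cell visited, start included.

46

Best path: [0,0] → [0,1] → [1,1] → [1,2] → [1,3] → [2,3] → [2,4]
Cost: 6 + 4 + 10 + 11 + 2 + 9 + 4 = 46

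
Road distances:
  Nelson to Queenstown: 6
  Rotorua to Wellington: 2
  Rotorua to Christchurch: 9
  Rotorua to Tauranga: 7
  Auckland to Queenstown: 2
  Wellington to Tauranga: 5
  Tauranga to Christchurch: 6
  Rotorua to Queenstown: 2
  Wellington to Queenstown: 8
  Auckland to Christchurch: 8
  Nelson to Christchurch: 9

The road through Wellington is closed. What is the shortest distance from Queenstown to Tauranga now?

9

Checking several routes:
Queenstown → Auckland → Christchurch → Tauranga: 2 + 8 + 6 = 16
Queenstown → Rotorua → Tauranga: 2 + 7 = 9
Queenstown → Nelson → Christchurch → Tauranga: 6 + 9 + 6 = 21
Queenstown → Rotorua → Christchurch → Tauranga: 2 + 9 + 6 = 17
Queenstown → Auckland → Christchurch → Rotorua → Tauranga: 2 + 8 + 9 + 7 = 26
Best route has total 9.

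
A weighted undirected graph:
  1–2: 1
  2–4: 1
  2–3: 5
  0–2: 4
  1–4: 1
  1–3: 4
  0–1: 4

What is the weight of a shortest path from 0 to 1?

4

A few of the 0→1 routes:
0→2→1: 4 + 1 = 5
0→2→4→1: 4 + 1 + 1 = 6
0→1: 4
Shortest: 4.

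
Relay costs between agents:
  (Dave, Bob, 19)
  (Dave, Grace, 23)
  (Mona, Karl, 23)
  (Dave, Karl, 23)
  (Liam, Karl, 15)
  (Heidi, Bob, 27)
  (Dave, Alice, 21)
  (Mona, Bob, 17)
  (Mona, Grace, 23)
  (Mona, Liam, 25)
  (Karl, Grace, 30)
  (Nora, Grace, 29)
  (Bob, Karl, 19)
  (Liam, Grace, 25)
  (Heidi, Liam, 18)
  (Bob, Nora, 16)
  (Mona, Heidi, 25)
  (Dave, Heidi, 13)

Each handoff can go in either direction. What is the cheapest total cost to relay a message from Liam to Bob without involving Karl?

Comparing a few candidate routes:
Liam→Heidi→Bob: 18 + 27 = 45
Liam→Heidi→Mona→Bob: 18 + 25 + 17 = 60
Liam→Mona→Bob: 25 + 17 = 42
Liam→Heidi→Dave→Bob: 18 + 13 + 19 = 50
Best route has total 42.

42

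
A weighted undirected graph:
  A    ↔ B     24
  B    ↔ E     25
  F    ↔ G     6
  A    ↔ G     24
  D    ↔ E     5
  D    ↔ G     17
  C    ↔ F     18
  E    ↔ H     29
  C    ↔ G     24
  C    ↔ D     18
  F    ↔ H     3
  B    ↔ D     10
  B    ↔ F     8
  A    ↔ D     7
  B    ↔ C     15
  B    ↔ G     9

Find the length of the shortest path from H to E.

26

Comparing a few candidate routes:
H→F→B→D→E: 3 + 8 + 10 + 5 = 26
H→E: 29
H→F→G→D→E: 3 + 6 + 17 + 5 = 31
Shortest: 26.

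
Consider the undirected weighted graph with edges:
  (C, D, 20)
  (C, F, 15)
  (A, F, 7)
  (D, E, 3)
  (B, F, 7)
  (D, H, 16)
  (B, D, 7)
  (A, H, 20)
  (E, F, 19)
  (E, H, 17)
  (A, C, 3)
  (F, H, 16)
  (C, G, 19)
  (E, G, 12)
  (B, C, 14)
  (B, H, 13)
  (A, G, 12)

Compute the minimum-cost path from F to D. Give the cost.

A few of the F→D routes:
F → B → D: 7 + 7 = 14
F → H → D: 16 + 16 = 32
F → A → C → D: 7 + 3 + 20 = 30
F → E → D: 19 + 3 = 22
F → A → C → B → D: 7 + 3 + 14 + 7 = 31
Best route has total 14.

14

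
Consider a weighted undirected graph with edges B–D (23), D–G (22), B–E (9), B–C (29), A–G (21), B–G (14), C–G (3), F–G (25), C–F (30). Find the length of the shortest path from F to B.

39

Paths from F to B:
F -> G -> B: 25 + 14 = 39
F -> G -> D -> B: 25 + 22 + 23 = 70
F -> C -> B: 30 + 29 = 59
F -> G -> C -> B: 25 + 3 + 29 = 57
F -> C -> G -> D -> B: 30 + 3 + 22 + 23 = 78
F -> C -> G -> B: 30 + 3 + 14 = 47
The minimum is 39.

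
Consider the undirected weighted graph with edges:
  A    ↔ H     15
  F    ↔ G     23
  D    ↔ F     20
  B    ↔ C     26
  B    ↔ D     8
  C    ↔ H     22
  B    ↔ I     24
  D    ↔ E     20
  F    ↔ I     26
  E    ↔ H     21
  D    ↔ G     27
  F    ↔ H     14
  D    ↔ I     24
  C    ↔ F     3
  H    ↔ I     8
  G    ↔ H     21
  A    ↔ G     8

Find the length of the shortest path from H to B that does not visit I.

A few of the H→B routes:
H → C → B: 22 + 26 = 48
H → E → D → B: 21 + 20 + 8 = 49
H → F → D → B: 14 + 20 + 8 = 42
H → F → C → B: 14 + 3 + 26 = 43
The minimum is 42.

42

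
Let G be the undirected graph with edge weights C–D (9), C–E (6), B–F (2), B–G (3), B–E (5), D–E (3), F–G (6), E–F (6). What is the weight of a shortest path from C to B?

11

Comparing a few candidate routes:
C -> D -> E -> B: 9 + 3 + 5 = 17
C -> D -> E -> F -> B: 9 + 3 + 6 + 2 = 20
C -> E -> F -> G -> B: 6 + 6 + 6 + 3 = 21
C -> E -> F -> B: 6 + 6 + 2 = 14
C -> E -> B: 6 + 5 = 11
The minimum is 11.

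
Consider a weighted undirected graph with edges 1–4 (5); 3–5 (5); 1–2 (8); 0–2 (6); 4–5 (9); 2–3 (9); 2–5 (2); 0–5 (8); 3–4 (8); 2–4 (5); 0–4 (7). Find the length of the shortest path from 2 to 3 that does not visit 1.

7

Some routes from 2 to 3 avoiding 1:
2-5-3: 2 + 5 = 7
2-3: 9
2-4-3: 5 + 8 = 13
Shortest: 7.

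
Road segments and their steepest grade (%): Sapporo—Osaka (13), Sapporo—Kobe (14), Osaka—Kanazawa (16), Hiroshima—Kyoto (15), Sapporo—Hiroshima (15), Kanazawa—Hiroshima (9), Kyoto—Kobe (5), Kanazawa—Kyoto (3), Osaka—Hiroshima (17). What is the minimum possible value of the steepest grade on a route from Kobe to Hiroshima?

9

Some routes from Kobe to Hiroshima:
Kobe→Kyoto→Kanazawa→Osaka→Sapporo→Hiroshima: max(5, 3, 16, 13, 15) = 16
Kobe→Kyoto→Kanazawa→Hiroshima: max(5, 3, 9) = 9
Kobe→Kyoto→Hiroshima: max(5, 15) = 15
Kobe→Sapporo→Hiroshima: max(14, 15) = 15
Smallest bottleneck: 9%.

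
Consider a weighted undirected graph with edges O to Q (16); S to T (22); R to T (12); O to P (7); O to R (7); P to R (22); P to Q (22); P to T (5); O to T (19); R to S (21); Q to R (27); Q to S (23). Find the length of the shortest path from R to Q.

Comparing a few candidate routes:
R-T-P-Q: 12 + 5 + 22 = 39
R-O-P-Q: 7 + 7 + 22 = 36
R-O-Q: 7 + 16 = 23
R-T-P-O-Q: 12 + 5 + 7 + 16 = 40
R-Q: 27
The minimum is 23.

23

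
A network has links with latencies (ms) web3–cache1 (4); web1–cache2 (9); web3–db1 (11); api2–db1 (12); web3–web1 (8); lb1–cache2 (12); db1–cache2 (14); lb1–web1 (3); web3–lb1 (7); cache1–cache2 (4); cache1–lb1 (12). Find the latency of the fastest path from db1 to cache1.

15

Some routes from db1 to cache1:
db1→cache2→cache1: 14 + 4 = 18
db1→web3→lb1→cache2→cache1: 11 + 7 + 12 + 4 = 34
db1→web3→lb1→cache1: 11 + 7 + 12 = 30
db1→web3→lb1→web1→cache2→cache1: 11 + 7 + 3 + 9 + 4 = 34
db1→web3→cache1: 11 + 4 = 15
db1→web3→web1→cache2→cache1: 11 + 8 + 9 + 4 = 32
The minimum is 15 ms.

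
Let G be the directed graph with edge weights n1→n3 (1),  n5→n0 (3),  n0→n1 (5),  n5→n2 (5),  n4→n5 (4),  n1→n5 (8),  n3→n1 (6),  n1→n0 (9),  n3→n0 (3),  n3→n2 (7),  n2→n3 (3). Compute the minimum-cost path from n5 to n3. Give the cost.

Routes from n5 to n3:
n5 - n2 - n3: 5 + 3 = 8
n5 - n0 - n1 - n3: 3 + 5 + 1 = 9
Best route has total 8.

8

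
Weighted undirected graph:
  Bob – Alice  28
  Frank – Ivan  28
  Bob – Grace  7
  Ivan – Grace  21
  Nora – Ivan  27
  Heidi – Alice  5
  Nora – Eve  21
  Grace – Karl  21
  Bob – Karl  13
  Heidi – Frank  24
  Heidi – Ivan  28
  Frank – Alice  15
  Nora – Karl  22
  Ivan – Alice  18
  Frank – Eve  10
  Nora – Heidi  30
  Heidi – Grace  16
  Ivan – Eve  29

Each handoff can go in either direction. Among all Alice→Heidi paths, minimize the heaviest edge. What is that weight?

5

A few of the Alice→Heidi routes:
Alice-Frank-Eve-Nora-Karl-Grace-Heidi: max(15, 10, 21, 22, 21, 16) = 22
Alice-Ivan-Grace-Heidi: max(18, 21, 16) = 21
Alice-Heidi: max(5) = 5
Best route has worst link 5.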